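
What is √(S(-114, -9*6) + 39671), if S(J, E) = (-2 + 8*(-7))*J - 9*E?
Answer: √46769 ≈ 216.26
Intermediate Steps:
S(J, E) = -58*J - 9*E (S(J, E) = (-2 - 56)*J - 9*E = -58*J - 9*E)
√(S(-114, -9*6) + 39671) = √((-58*(-114) - (-81)*6) + 39671) = √((6612 - 9*(-54)) + 39671) = √((6612 + 486) + 39671) = √(7098 + 39671) = √46769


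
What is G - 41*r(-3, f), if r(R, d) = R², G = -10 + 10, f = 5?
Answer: -369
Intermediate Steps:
G = 0
G - 41*r(-3, f) = 0 - 41*(-3)² = 0 - 41*9 = 0 - 369 = -369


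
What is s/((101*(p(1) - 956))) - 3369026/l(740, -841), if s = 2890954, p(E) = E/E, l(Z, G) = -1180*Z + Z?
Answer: -219728232401/8415312930 ≈ -26.111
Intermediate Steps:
l(Z, G) = -1179*Z
p(E) = 1
s/((101*(p(1) - 956))) - 3369026/l(740, -841) = 2890954/((101*(1 - 956))) - 3369026/((-1179*740)) = 2890954/((101*(-955))) - 3369026/(-872460) = 2890954/(-96455) - 3369026*(-1/872460) = 2890954*(-1/96455) + 1684513/436230 = -2890954/96455 + 1684513/436230 = -219728232401/8415312930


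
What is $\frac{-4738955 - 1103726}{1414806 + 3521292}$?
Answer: $- \frac{5842681}{4936098} \approx -1.1837$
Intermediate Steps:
$\frac{-4738955 - 1103726}{1414806 + 3521292} = - \frac{5842681}{4936098}$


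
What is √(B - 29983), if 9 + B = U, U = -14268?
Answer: 2*I*√11065 ≈ 210.38*I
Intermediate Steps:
B = -14277 (B = -9 - 14268 = -14277)
√(B - 29983) = √(-14277 - 29983) = √(-44260) = 2*I*√11065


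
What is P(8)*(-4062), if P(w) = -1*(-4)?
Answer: -16248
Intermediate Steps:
P(w) = 4
P(8)*(-4062) = 4*(-4062) = -16248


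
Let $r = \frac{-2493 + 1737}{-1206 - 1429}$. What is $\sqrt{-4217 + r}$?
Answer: $\frac{i \sqrt{29277587765}}{2635} \approx 64.936 i$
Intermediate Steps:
$r = \frac{756}{2635}$ ($r = - \frac{756}{-2635} = \left(-756\right) \left(- \frac{1}{2635}\right) = \frac{756}{2635} \approx 0.28691$)
$\sqrt{-4217 + r} = \sqrt{-4217 + \frac{756}{2635}} = \sqrt{- \frac{11111039}{2635}} = \frac{i \sqrt{29277587765}}{2635}$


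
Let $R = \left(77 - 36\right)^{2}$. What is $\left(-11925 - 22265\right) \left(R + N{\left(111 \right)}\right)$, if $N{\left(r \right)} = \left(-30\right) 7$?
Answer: $-50293490$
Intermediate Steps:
$R = 1681$ ($R = 41^{2} = 1681$)
$N{\left(r \right)} = -210$
$\left(-11925 - 22265\right) \left(R + N{\left(111 \right)}\right) = \left(-11925 - 22265\right) \left(1681 - 210\right) = \left(-34190\right) 1471 = -50293490$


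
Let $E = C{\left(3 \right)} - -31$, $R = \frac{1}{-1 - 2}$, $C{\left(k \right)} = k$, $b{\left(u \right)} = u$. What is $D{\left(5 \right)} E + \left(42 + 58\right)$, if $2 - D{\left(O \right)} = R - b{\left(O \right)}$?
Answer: $\frac{1048}{3} \approx 349.33$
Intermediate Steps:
$R = - \frac{1}{3}$ ($R = \frac{1}{-3} = - \frac{1}{3} \approx -0.33333$)
$E = 34$ ($E = 3 - -31 = 3 + 31 = 34$)
$D{\left(O \right)} = \frac{7}{3} + O$ ($D{\left(O \right)} = 2 - \left(- \frac{1}{3} - O\right) = 2 + \left(\frac{1}{3} + O\right) = \frac{7}{3} + O$)
$D{\left(5 \right)} E + \left(42 + 58\right) = \left(\frac{7}{3} + 5\right) 34 + \left(42 + 58\right) = \frac{22}{3} \cdot 34 + 100 = \frac{748}{3} + 100 = \frac{1048}{3}$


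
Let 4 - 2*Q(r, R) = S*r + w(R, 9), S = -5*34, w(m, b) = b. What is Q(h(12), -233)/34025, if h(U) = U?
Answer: 407/13610 ≈ 0.029904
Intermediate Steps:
S = -170
Q(r, R) = -5/2 + 85*r (Q(r, R) = 2 - (-170*r + 9)/2 = 2 - (9 - 170*r)/2 = 2 + (-9/2 + 85*r) = -5/2 + 85*r)
Q(h(12), -233)/34025 = (-5/2 + 85*12)/34025 = (-5/2 + 1020)*(1/34025) = (2035/2)*(1/34025) = 407/13610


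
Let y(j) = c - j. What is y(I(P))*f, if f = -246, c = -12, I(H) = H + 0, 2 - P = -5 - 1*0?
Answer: 4674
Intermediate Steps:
P = 7 (P = 2 - (-5 - 1*0) = 2 - (-5 + 0) = 2 - 1*(-5) = 2 + 5 = 7)
I(H) = H
y(j) = -12 - j
y(I(P))*f = (-12 - 1*7)*(-246) = (-12 - 7)*(-246) = -19*(-246) = 4674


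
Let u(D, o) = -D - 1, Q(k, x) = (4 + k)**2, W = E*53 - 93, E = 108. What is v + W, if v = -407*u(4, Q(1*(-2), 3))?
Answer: 7666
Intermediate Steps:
W = 5631 (W = 108*53 - 93 = 5724 - 93 = 5631)
u(D, o) = -1 - D
v = 2035 (v = -407*(-1 - 1*4) = -407*(-1 - 4) = -407*(-5) = 2035)
v + W = 2035 + 5631 = 7666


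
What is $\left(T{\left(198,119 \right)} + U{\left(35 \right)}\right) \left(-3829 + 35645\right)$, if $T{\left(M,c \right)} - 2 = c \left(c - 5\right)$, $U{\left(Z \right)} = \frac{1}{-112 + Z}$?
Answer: $\frac{33239288760}{77} \approx 4.3168 \cdot 10^{8}$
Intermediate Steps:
$T{\left(M,c \right)} = 2 + c \left(-5 + c\right)$ ($T{\left(M,c \right)} = 2 + c \left(c - 5\right) = 2 + c \left(-5 + c\right)$)
$\left(T{\left(198,119 \right)} + U{\left(35 \right)}\right) \left(-3829 + 35645\right) = \left(\left(2 + 119^{2} - 595\right) + \frac{1}{-112 + 35}\right) \left(-3829 + 35645\right) = \left(\left(2 + 14161 - 595\right) + \frac{1}{-77}\right) 31816 = \left(13568 - \frac{1}{77}\right) 31816 = \frac{1044735}{77} \cdot 31816 = \frac{33239288760}{77}$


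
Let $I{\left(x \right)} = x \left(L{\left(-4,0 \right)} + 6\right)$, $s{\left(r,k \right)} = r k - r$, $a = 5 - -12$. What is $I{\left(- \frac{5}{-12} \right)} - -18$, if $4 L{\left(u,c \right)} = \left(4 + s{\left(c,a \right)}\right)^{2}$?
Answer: $\frac{133}{6} \approx 22.167$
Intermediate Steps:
$a = 17$ ($a = 5 + 12 = 17$)
$s{\left(r,k \right)} = - r + k r$ ($s{\left(r,k \right)} = k r - r = - r + k r$)
$L{\left(u,c \right)} = \frac{\left(4 + 16 c\right)^{2}}{4}$ ($L{\left(u,c \right)} = \frac{\left(4 + c \left(-1 + 17\right)\right)^{2}}{4} = \frac{\left(4 + c 16\right)^{2}}{4} = \frac{\left(4 + 16 c\right)^{2}}{4}$)
$I{\left(x \right)} = 10 x$ ($I{\left(x \right)} = x \left(4 \left(1 + 4 \cdot 0\right)^{2} + 6\right) = x \left(4 \left(1 + 0\right)^{2} + 6\right) = x \left(4 \cdot 1^{2} + 6\right) = x \left(4 \cdot 1 + 6\right) = x \left(4 + 6\right) = x 10 = 10 x$)
$I{\left(- \frac{5}{-12} \right)} - -18 = 10 \left(- \frac{5}{-12}\right) - -18 = 10 \left(\left(-5\right) \left(- \frac{1}{12}\right)\right) + 18 = 10 \cdot \frac{5}{12} + 18 = \frac{25}{6} + 18 = \frac{133}{6}$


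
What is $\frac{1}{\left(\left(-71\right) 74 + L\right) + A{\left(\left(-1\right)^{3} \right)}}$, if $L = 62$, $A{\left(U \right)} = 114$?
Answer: $- \frac{1}{5078} \approx -0.00019693$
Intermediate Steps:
$\frac{1}{\left(\left(-71\right) 74 + L\right) + A{\left(\left(-1\right)^{3} \right)}} = \frac{1}{\left(\left(-71\right) 74 + 62\right) + 114} = \frac{1}{\left(-5254 + 62\right) + 114} = \frac{1}{-5192 + 114} = \frac{1}{-5078} = - \frac{1}{5078}$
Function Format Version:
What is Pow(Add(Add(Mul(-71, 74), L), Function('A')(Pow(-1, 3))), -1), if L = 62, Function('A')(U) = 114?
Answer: Rational(-1, 5078) ≈ -0.00019693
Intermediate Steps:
Pow(Add(Add(Mul(-71, 74), L), Function('A')(Pow(-1, 3))), -1) = Pow(Add(Add(Mul(-71, 74), 62), 114), -1) = Pow(Add(Add(-5254, 62), 114), -1) = Pow(Add(-5192, 114), -1) = Pow(-5078, -1) = Rational(-1, 5078)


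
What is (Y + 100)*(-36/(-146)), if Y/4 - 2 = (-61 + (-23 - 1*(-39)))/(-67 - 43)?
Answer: 21708/803 ≈ 27.034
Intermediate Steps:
Y = 106/11 (Y = 8 + 4*((-61 + (-23 - 1*(-39)))/(-67 - 43)) = 8 + 4*((-61 + (-23 + 39))/(-110)) = 8 + 4*((-61 + 16)*(-1/110)) = 8 + 4*(-45*(-1/110)) = 8 + 4*(9/22) = 8 + 18/11 = 106/11 ≈ 9.6364)
(Y + 100)*(-36/(-146)) = (106/11 + 100)*(-36/(-146)) = 1206*(-36*(-1/146))/11 = (1206/11)*(18/73) = 21708/803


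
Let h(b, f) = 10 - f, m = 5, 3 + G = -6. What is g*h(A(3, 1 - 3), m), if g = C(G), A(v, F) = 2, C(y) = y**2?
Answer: 405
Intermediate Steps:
G = -9 (G = -3 - 6 = -9)
g = 81 (g = (-9)**2 = 81)
g*h(A(3, 1 - 3), m) = 81*(10 - 1*5) = 81*(10 - 5) = 81*5 = 405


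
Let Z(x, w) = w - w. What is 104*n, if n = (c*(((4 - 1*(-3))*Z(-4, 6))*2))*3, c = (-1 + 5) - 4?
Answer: 0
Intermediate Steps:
Z(x, w) = 0
c = 0 (c = 4 - 4 = 0)
n = 0 (n = (0*(((4 - 1*(-3))*0)*2))*3 = (0*(((4 + 3)*0)*2))*3 = (0*((7*0)*2))*3 = (0*(0*2))*3 = (0*0)*3 = 0*3 = 0)
104*n = 104*0 = 0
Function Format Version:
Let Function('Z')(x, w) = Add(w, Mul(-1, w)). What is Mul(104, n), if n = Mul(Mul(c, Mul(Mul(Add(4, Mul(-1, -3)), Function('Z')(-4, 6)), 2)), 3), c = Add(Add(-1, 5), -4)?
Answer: 0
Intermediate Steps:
Function('Z')(x, w) = 0
c = 0 (c = Add(4, -4) = 0)
n = 0 (n = Mul(Mul(0, Mul(Mul(Add(4, Mul(-1, -3)), 0), 2)), 3) = Mul(Mul(0, Mul(Mul(Add(4, 3), 0), 2)), 3) = Mul(Mul(0, Mul(Mul(7, 0), 2)), 3) = Mul(Mul(0, Mul(0, 2)), 3) = Mul(Mul(0, 0), 3) = Mul(0, 3) = 0)
Mul(104, n) = Mul(104, 0) = 0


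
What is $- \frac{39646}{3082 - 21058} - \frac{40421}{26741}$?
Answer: $\frac{166782895}{240348108} \approx 0.69392$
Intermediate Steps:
$- \frac{39646}{3082 - 21058} - \frac{40421}{26741} = - \frac{39646}{-17976} - \frac{40421}{26741} = \left(-39646\right) \left(- \frac{1}{17976}\right) - \frac{40421}{26741} = \frac{19823}{8988} - \frac{40421}{26741} = \frac{166782895}{240348108}$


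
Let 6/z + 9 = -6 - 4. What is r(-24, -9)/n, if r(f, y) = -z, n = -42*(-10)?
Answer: 1/1330 ≈ 0.00075188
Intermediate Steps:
z = -6/19 (z = 6/(-9 + (-6 - 4)) = 6/(-9 - 10) = 6/(-19) = 6*(-1/19) = -6/19 ≈ -0.31579)
n = 420
r(f, y) = 6/19 (r(f, y) = -1*(-6/19) = 6/19)
r(-24, -9)/n = (6/19)/420 = (6/19)*(1/420) = 1/1330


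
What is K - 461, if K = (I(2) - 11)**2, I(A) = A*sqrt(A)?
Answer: -332 - 44*sqrt(2) ≈ -394.23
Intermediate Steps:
I(A) = A**(3/2)
K = (-11 + 2*sqrt(2))**2 (K = (2**(3/2) - 11)**2 = (2*sqrt(2) - 11)**2 = (-11 + 2*sqrt(2))**2 ≈ 66.775)
K - 461 = (129 - 44*sqrt(2)) - 461 = -332 - 44*sqrt(2)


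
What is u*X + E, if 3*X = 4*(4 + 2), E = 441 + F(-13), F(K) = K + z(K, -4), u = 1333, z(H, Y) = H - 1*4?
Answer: 11075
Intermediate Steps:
z(H, Y) = -4 + H (z(H, Y) = H - 4 = -4 + H)
F(K) = -4 + 2*K (F(K) = K + (-4 + K) = -4 + 2*K)
E = 411 (E = 441 + (-4 + 2*(-13)) = 441 + (-4 - 26) = 441 - 30 = 411)
X = 8 (X = (4*(4 + 2))/3 = (4*6)/3 = (1/3)*24 = 8)
u*X + E = 1333*8 + 411 = 10664 + 411 = 11075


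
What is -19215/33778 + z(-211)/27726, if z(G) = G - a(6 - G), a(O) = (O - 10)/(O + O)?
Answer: -117157943839/203226755676 ≈ -0.57649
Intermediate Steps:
a(O) = (-10 + O)/(2*O) (a(O) = (-10 + O)/((2*O)) = (-10 + O)*(1/(2*O)) = (-10 + O)/(2*O))
z(G) = G - (-4 - G)/(2*(6 - G)) (z(G) = G - (-10 + (6 - G))/(2*(6 - G)) = G - (-4 - G)/(2*(6 - G)))
-19215/33778 + z(-211)/27726 = -19215/33778 + ((-2 - 1/2*(-211) - 211*(-6 - 211))/(-6 - 211))/27726 = -19215*1/33778 + ((-2 + 211/2 - 211*(-217))/(-217))*(1/27726) = -19215/33778 - (-2 + 211/2 + 45787)/217*(1/27726) = -19215/33778 - 1/217*91781/2*(1/27726) = -19215/33778 - 91781/434*1/27726 = -19215/33778 - 91781/12033084 = -117157943839/203226755676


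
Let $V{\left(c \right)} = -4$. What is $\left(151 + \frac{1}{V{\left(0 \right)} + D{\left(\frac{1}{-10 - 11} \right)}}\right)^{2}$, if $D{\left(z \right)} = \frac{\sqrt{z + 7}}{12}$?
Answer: $\frac{13219921628617}{581726161} - \frac{43631052 \sqrt{3066}}{581726161} \approx 22721.0$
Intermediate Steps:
$D{\left(z \right)} = \frac{\sqrt{7 + z}}{12}$ ($D{\left(z \right)} = \sqrt{7 + z} \frac{1}{12} = \frac{\sqrt{7 + z}}{12}$)
$\left(151 + \frac{1}{V{\left(0 \right)} + D{\left(\frac{1}{-10 - 11} \right)}}\right)^{2} = \left(151 + \frac{1}{-4 + \frac{\sqrt{7 + \frac{1}{-10 - 11}}}{12}}\right)^{2} = \left(151 + \frac{1}{-4 + \frac{\sqrt{7 + \frac{1}{-21}}}{12}}\right)^{2} = \left(151 + \frac{1}{-4 + \frac{\sqrt{7 - \frac{1}{21}}}{12}}\right)^{2} = \left(151 + \frac{1}{-4 + \frac{\sqrt{\frac{146}{21}}}{12}}\right)^{2} = \left(151 + \frac{1}{-4 + \frac{\frac{1}{21} \sqrt{3066}}{12}}\right)^{2} = \left(151 + \frac{1}{-4 + \frac{\sqrt{3066}}{252}}\right)^{2}$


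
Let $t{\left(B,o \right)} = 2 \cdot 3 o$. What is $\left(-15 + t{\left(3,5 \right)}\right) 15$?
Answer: $225$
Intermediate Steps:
$t{\left(B,o \right)} = 6 o$
$\left(-15 + t{\left(3,5 \right)}\right) 15 = \left(-15 + 6 \cdot 5\right) 15 = \left(-15 + 30\right) 15 = 15 \cdot 15 = 225$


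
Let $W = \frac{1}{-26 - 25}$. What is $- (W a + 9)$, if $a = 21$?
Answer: $- \frac{146}{17} \approx -8.5882$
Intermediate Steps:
$W = - \frac{1}{51}$ ($W = \frac{1}{-51} = - \frac{1}{51} \approx -0.019608$)
$- (W a + 9) = - (\left(- \frac{1}{51}\right) 21 + 9) = - (- \frac{7}{17} + 9) = \left(-1\right) \frac{146}{17} = - \frac{146}{17}$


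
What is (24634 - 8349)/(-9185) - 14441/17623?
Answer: -83926228/32373451 ≈ -2.5924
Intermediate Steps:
(24634 - 8349)/(-9185) - 14441/17623 = 16285*(-1/9185) - 14441*1/17623 = -3257/1837 - 14441/17623 = -83926228/32373451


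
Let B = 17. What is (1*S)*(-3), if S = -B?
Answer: 51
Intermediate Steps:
S = -17 (S = -1*17 = -17)
(1*S)*(-3) = (1*(-17))*(-3) = -17*(-3) = 51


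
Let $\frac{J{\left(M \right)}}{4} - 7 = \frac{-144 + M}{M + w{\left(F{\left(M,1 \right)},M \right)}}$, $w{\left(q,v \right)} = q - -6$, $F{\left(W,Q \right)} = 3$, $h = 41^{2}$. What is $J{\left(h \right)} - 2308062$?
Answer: $- \frac{1950285656}{845} \approx -2.308 \cdot 10^{6}$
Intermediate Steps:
$h = 1681$
$w{\left(q,v \right)} = 6 + q$ ($w{\left(q,v \right)} = q + 6 = 6 + q$)
$J{\left(M \right)} = 28 + \frac{4 \left(-144 + M\right)}{9 + M}$ ($J{\left(M \right)} = 28 + 4 \frac{-144 + M}{M + \left(6 + 3\right)} = 28 + 4 \frac{-144 + M}{M + 9} = 28 + 4 \frac{-144 + M}{9 + M} = 28 + \frac{4 \left(-144 + M\right)}{9 + M}$)
$J{\left(h \right)} - 2308062 = \frac{4 \left(-81 + 8 \cdot 1681\right)}{9 + 1681} - 2308062 = \frac{4 \left(-81 + 13448\right)}{1690} - 2308062 = 4 \cdot \frac{1}{1690} \cdot 13367 - 2308062 = \frac{26734}{845} - 2308062 = - \frac{1950285656}{845}$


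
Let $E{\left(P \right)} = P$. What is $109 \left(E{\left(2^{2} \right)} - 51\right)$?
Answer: $-5123$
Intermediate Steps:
$109 \left(E{\left(2^{2} \right)} - 51\right) = 109 \left(2^{2} - 51\right) = 109 \left(4 - 51\right) = 109 \left(-47\right) = -5123$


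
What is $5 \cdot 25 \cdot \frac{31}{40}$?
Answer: $\frac{775}{8} \approx 96.875$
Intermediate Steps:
$5 \cdot 25 \cdot \frac{31}{40} = 125 \cdot 31 \cdot \frac{1}{40} = 125 \cdot \frac{31}{40} = \frac{775}{8}$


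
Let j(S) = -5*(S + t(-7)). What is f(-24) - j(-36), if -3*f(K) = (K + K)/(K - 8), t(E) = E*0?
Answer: -361/2 ≈ -180.50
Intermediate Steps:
t(E) = 0
f(K) = -2*K/(3*(-8 + K)) (f(K) = -(K + K)/(3*(K - 8)) = -2*K/(3*(-8 + K)))
j(S) = -5*S (j(S) = -5*(S + 0) = -5*S)
f(-24) - j(-36) = -2*(-24)/(-24 + 3*(-24)) - (-5)*(-36) = -2*(-24)/(-24 - 72) - 1*180 = -2*(-24)/(-96) - 180 = -2*(-24)*(-1/96) - 180 = -½ - 180 = -361/2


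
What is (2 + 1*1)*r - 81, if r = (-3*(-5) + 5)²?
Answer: 1119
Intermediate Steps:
r = 400 (r = (15 + 5)² = 20² = 400)
(2 + 1*1)*r - 81 = (2 + 1*1)*400 - 81 = (2 + 1)*400 - 81 = 3*400 - 81 = 1200 - 81 = 1119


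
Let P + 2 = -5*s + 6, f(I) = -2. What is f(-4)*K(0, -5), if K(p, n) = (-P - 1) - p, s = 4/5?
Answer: 2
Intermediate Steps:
s = ⅘ (s = 4*(⅕) = ⅘ ≈ 0.80000)
P = 0 (P = -2 + (-5*⅘ + 6) = -2 + (-4 + 6) = -2 + 2 = 0)
K(p, n) = -1 - p (K(p, n) = (-1*0 - 1) - p = (0 - 1) - p = -1 - p)
f(-4)*K(0, -5) = -2*(-1 - 1*0) = -2*(-1 + 0) = -2*(-1) = 2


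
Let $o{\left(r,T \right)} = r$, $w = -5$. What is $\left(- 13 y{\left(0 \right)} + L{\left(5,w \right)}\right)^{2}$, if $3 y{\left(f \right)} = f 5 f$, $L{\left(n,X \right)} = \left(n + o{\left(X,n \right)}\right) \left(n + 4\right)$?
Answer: $0$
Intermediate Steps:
$L{\left(n,X \right)} = \left(4 + n\right) \left(X + n\right)$ ($L{\left(n,X \right)} = \left(n + X\right) \left(n + 4\right) = \left(X + n\right) \left(4 + n\right) = \left(4 + n\right) \left(X + n\right)$)
$y{\left(f \right)} = \frac{5 f^{2}}{3}$ ($y{\left(f \right)} = \frac{f 5 f}{3} = \frac{5 f f}{3} = \frac{5 f^{2}}{3}$)
$\left(- 13 y{\left(0 \right)} + L{\left(5,w \right)}\right)^{2} = \left(- 13 \frac{5 \cdot 0^{2}}{3} + \left(5^{2} + 4 \left(-5\right) + 4 \cdot 5 - 25\right)\right)^{2} = \left(- 13 \cdot \frac{5}{3} \cdot 0 + \left(25 - 20 + 20 - 25\right)\right)^{2} = \left(\left(-13\right) 0 + 0\right)^{2} = \left(0 + 0\right)^{2} = 0^{2} = 0$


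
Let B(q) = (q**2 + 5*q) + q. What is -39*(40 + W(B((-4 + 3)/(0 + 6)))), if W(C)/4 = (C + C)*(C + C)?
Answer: -58045/27 ≈ -2149.8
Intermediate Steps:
B(q) = q**2 + 6*q
W(C) = 16*C**2 (W(C) = 4*((C + C)*(C + C)) = 4*((2*C)*(2*C)) = 4*(4*C**2) = 16*C**2)
-39*(40 + W(B((-4 + 3)/(0 + 6)))) = -39*(40 + 16*(((-4 + 3)/(0 + 6))*(6 + (-4 + 3)/(0 + 6)))**2) = -39*(40 + 16*((-1/6)*(6 - 1/6))**2) = -39*(40 + 16*((-1*1/6)*(6 - 1*1/6))**2) = -39*(40 + 16*(-(6 - 1/6)/6)**2) = -39*(40 + 16*(-1/6*35/6)**2) = -39*(40 + 16*(-35/36)**2) = -39*(40 + 16*(1225/1296)) = -39*(40 + 1225/81) = -39*4465/81 = -58045/27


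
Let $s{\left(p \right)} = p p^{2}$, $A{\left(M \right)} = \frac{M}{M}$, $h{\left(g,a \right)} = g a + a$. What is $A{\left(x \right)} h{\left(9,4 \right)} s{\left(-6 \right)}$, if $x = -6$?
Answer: $-8640$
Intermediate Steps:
$h{\left(g,a \right)} = a + a g$ ($h{\left(g,a \right)} = a g + a = a + a g$)
$A{\left(M \right)} = 1$
$s{\left(p \right)} = p^{3}$
$A{\left(x \right)} h{\left(9,4 \right)} s{\left(-6 \right)} = 1 \cdot 4 \left(1 + 9\right) \left(-6\right)^{3} = 1 \cdot 4 \cdot 10 \left(-216\right) = 1 \cdot 40 \left(-216\right) = 40 \left(-216\right) = -8640$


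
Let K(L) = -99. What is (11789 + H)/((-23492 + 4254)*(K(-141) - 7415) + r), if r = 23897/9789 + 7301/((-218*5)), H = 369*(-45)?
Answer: -51386768160/1542396122561561 ≈ -3.3316e-5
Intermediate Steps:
H = -16605
r = -45421759/10670010 (r = 23897*(1/9789) + 7301/(-1090) = 23897/9789 + 7301*(-1/1090) = 23897/9789 - 7301/1090 = -45421759/10670010 ≈ -4.2570)
(11789 + H)/((-23492 + 4254)*(K(-141) - 7415) + r) = (11789 - 16605)/((-23492 + 4254)*(-99 - 7415) - 45421759/10670010) = -4816/(-19238*(-7514) - 45421759/10670010) = -4816/(144554332 - 45421759/10670010) = -4816/1542396122561561/10670010 = -4816*10670010/1542396122561561 = -51386768160/1542396122561561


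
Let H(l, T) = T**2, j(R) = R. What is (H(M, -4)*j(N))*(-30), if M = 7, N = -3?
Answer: 1440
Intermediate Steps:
(H(M, -4)*j(N))*(-30) = ((-4)**2*(-3))*(-30) = (16*(-3))*(-30) = -48*(-30) = 1440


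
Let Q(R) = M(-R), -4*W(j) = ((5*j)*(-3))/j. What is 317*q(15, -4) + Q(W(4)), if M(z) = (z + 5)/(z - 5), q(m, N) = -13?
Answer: -28848/7 ≈ -4121.1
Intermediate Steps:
M(z) = (5 + z)/(-5 + z)
W(j) = 15/4 (W(j) = -(5*j)*(-3)/(4*j) = -(-15*j)/(4*j) = -¼*(-15) = 15/4)
Q(R) = (5 - R)/(-5 - R)
317*q(15, -4) + Q(W(4)) = 317*(-13) + (-5 + 15/4)/(5 + 15/4) = -4121 - 5/4/(35/4) = -4121 + (4/35)*(-5/4) = -4121 - ⅐ = -28848/7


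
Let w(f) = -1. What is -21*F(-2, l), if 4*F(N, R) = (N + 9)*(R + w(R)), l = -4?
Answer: 735/4 ≈ 183.75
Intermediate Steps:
F(N, R) = (-1 + R)*(9 + N)/4 (F(N, R) = ((N + 9)*(R - 1))/4 = ((9 + N)*(-1 + R))/4 = ((-1 + R)*(9 + N))/4 = (-1 + R)*(9 + N)/4)
-21*F(-2, l) = -21*(-9/4 - ¼*(-2) + (9/4)*(-4) + (¼)*(-2)*(-4)) = -21*(-9/4 + ½ - 9 + 2) = -21*(-35/4) = 735/4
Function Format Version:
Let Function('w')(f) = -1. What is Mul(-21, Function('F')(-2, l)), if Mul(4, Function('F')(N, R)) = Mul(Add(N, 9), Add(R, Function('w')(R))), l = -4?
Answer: Rational(735, 4) ≈ 183.75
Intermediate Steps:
Function('F')(N, R) = Mul(Rational(1, 4), Add(-1, R), Add(9, N)) (Function('F')(N, R) = Mul(Rational(1, 4), Mul(Add(N, 9), Add(R, -1))) = Mul(Rational(1, 4), Mul(Add(9, N), Add(-1, R))) = Mul(Rational(1, 4), Mul(Add(-1, R), Add(9, N))) = Mul(Rational(1, 4), Add(-1, R), Add(9, N)))
Mul(-21, Function('F')(-2, l)) = Mul(-21, Add(Rational(-9, 4), Mul(Rational(-1, 4), -2), Mul(Rational(9, 4), -4), Mul(Rational(1, 4), -2, -4))) = Mul(-21, Add(Rational(-9, 4), Rational(1, 2), -9, 2)) = Mul(-21, Rational(-35, 4)) = Rational(735, 4)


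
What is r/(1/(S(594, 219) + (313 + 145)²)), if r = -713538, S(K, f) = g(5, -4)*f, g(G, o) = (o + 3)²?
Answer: -149830849854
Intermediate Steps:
g(G, o) = (3 + o)²
S(K, f) = f (S(K, f) = (3 - 4)²*f = (-1)²*f = 1*f = f)
r/(1/(S(594, 219) + (313 + 145)²)) = -(156264822 + 713538*(313 + 145)²) = -713538/(1/(219 + 458²)) = -713538/(1/(219 + 209764)) = -713538/(1/209983) = -713538/1/209983 = -713538*209983 = -149830849854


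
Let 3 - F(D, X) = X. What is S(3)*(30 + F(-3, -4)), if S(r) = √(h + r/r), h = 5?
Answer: 37*√6 ≈ 90.631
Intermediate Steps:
S(r) = √6 (S(r) = √(5 + r/r) = √(5 + 1) = √6)
F(D, X) = 3 - X
S(3)*(30 + F(-3, -4)) = √6*(30 + (3 - 1*(-4))) = √6*(30 + (3 + 4)) = √6*(30 + 7) = √6*37 = 37*√6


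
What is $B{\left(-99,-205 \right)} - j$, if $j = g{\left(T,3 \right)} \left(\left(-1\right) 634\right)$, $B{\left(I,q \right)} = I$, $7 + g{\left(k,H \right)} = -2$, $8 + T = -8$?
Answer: $-5805$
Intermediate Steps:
$T = -16$ ($T = -8 - 8 = -16$)
$g{\left(k,H \right)} = -9$ ($g{\left(k,H \right)} = -7 - 2 = -9$)
$j = 5706$ ($j = - 9 \left(\left(-1\right) 634\right) = \left(-9\right) \left(-634\right) = 5706$)
$B{\left(-99,-205 \right)} - j = -99 - 5706 = -5805$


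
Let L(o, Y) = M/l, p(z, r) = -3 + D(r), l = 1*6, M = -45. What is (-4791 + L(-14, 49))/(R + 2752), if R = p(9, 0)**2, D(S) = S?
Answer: -9597/5522 ≈ -1.7380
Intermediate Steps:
l = 6
p(z, r) = -3 + r
L(o, Y) = -15/2 (L(o, Y) = -45/6 = -45*1/6 = -15/2)
R = 9 (R = (-3 + 0)**2 = (-3)**2 = 9)
(-4791 + L(-14, 49))/(R + 2752) = (-4791 - 15/2)/(9 + 2752) = -9597/2/2761 = -9597/2*1/2761 = -9597/5522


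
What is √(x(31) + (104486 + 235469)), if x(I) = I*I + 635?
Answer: √341551 ≈ 584.42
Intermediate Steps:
x(I) = 635 + I² (x(I) = I² + 635 = 635 + I²)
√(x(31) + (104486 + 235469)) = √((635 + 31²) + (104486 + 235469)) = √((635 + 961) + 339955) = √(1596 + 339955) = √341551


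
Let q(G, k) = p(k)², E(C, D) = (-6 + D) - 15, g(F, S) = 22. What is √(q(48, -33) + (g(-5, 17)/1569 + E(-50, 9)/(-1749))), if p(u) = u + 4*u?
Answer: √22779868789417179/914727 ≈ 165.00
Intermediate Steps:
E(C, D) = -21 + D
p(u) = 5*u
q(G, k) = 25*k² (q(G, k) = (5*k)² = 25*k²)
√(q(48, -33) + (g(-5, 17)/1569 + E(-50, 9)/(-1749))) = √(25*(-33)² + (22/1569 + (-21 + 9)/(-1749))) = √(25*1089 + (22*(1/1569) - 12*(-1/1749))) = √(27225 + (22/1569 + 4/583)) = √(27225 + 19102/914727) = √(24903461677/914727) = √22779868789417179/914727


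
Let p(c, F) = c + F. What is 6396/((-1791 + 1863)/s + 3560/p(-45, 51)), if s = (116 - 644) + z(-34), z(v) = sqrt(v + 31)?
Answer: 198326693097/18393807637 + 86346*I*sqrt(3)/18393807637 ≈ 10.782 + 8.1308e-6*I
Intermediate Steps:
p(c, F) = F + c
z(v) = sqrt(31 + v)
s = -528 + I*sqrt(3) (s = (116 - 644) + sqrt(31 - 34) = -528 + sqrt(-3) = -528 + I*sqrt(3) ≈ -528.0 + 1.732*I)
6396/((-1791 + 1863)/s + 3560/p(-45, 51)) = 6396/((-1791 + 1863)/(-528 + I*sqrt(3)) + 3560/(51 - 45)) = 6396/(72/(-528 + I*sqrt(3)) + 3560/6) = 6396/(72/(-528 + I*sqrt(3)) + 3560*(1/6)) = 6396/(72/(-528 + I*sqrt(3)) + 1780/3) = 6396/(1780/3 + 72/(-528 + I*sqrt(3)))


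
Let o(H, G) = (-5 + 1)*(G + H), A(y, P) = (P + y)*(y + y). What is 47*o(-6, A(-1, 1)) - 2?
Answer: 1126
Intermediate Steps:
A(y, P) = 2*y*(P + y) (A(y, P) = (P + y)*(2*y) = 2*y*(P + y))
o(H, G) = -4*G - 4*H (o(H, G) = -4*(G + H) = -4*G - 4*H)
47*o(-6, A(-1, 1)) - 2 = 47*(-8*(-1)*(1 - 1) - 4*(-6)) - 2 = 47*(-8*(-1)*0 + 24) - 2 = 47*(-4*0 + 24) - 2 = 47*(0 + 24) - 2 = 47*24 - 2 = 1128 - 2 = 1126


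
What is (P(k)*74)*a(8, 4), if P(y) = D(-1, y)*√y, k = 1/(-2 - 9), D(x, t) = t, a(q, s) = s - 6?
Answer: 148*I*√11/121 ≈ 4.0567*I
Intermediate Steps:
a(q, s) = -6 + s
k = -1/11 (k = 1/(-11) = -1/11 ≈ -0.090909)
P(y) = y^(3/2) (P(y) = y*√y = y^(3/2))
(P(k)*74)*a(8, 4) = ((-1/11)^(3/2)*74)*(-6 + 4) = (-I*√11/121*74)*(-2) = -74*I*√11/121*(-2) = 148*I*√11/121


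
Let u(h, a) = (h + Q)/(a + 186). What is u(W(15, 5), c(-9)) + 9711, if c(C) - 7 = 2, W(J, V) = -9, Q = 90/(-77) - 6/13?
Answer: 631842668/65065 ≈ 9710.9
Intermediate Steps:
Q = -1632/1001 (Q = 90*(-1/77) - 6*1/13 = -90/77 - 6/13 = -1632/1001 ≈ -1.6304)
c(C) = 9 (c(C) = 7 + 2 = 9)
u(h, a) = (-1632/1001 + h)/(186 + a) (u(h, a) = (h - 1632/1001)/(a + 186) = (-1632/1001 + h)/(186 + a))
u(W(15, 5), c(-9)) + 9711 = (-1632/1001 - 9)/(186 + 9) + 9711 = -10641/1001/195 + 9711 = (1/195)*(-10641/1001) + 9711 = -3547/65065 + 9711 = 631842668/65065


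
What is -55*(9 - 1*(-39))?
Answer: -2640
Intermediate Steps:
-55*(9 - 1*(-39)) = -55*(9 + 39) = -55*48 = -2640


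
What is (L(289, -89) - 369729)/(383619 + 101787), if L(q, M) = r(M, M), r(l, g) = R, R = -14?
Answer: -369743/485406 ≈ -0.76172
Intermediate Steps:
r(l, g) = -14
L(q, M) = -14
(L(289, -89) - 369729)/(383619 + 101787) = (-14 - 369729)/(383619 + 101787) = -369743/485406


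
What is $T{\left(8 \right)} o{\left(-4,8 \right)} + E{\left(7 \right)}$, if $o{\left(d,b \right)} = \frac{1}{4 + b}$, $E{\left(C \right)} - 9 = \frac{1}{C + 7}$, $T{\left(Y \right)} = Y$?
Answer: $\frac{409}{42} \approx 9.7381$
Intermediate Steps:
$E{\left(C \right)} = 9 + \frac{1}{7 + C}$ ($E{\left(C \right)} = 9 + \frac{1}{C + 7} = 9 + \frac{1}{7 + C}$)
$T{\left(8 \right)} o{\left(-4,8 \right)} + E{\left(7 \right)} = \frac{8}{4 + 8} + \frac{64 + 9 \cdot 7}{7 + 7} = \frac{8}{12} + \frac{64 + 63}{14} = 8 \cdot \frac{1}{12} + \frac{1}{14} \cdot 127 = \frac{2}{3} + \frac{127}{14} = \frac{409}{42}$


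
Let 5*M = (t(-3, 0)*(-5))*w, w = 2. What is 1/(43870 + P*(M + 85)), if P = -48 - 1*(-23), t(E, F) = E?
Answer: 1/41595 ≈ 2.4041e-5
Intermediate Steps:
P = -25 (P = -48 + 23 = -25)
M = 6 (M = (-3*(-5)*2)/5 = (15*2)/5 = (⅕)*30 = 6)
1/(43870 + P*(M + 85)) = 1/(43870 - 25*(6 + 85)) = 1/(43870 - 25*91) = 1/(43870 - 2275) = 1/41595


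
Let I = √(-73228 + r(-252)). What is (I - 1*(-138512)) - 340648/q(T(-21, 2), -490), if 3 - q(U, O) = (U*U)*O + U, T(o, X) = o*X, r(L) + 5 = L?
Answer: 119730124712/864405 + 3*I*√8165 ≈ 1.3851e+5 + 271.08*I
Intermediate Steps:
r(L) = -5 + L
T(o, X) = X*o
q(U, O) = 3 - U - O*U² (q(U, O) = 3 - ((U*U)*O + U) = 3 - (U²*O + U) = 3 - (O*U² + U) = 3 - (U + O*U²) = 3 + (-U - O*U²) = 3 - U - O*U²)
I = 3*I*√8165 (I = √(-73228 + (-5 - 252)) = √(-73228 - 257) = √(-73485) = 3*I*√8165 ≈ 271.08*I)
(I - 1*(-138512)) - 340648/q(T(-21, 2), -490) = (3*I*√8165 - 1*(-138512)) - 340648/(3 - 2*(-21) - 1*(-490)*(2*(-21))²) = (3*I*√8165 + 138512) - 340648/(3 - 1*(-42) - 1*(-490)*(-42)²) = (138512 + 3*I*√8165) - 340648/(3 + 42 - 1*(-490)*1764) = (138512 + 3*I*√8165) - 340648/(3 + 42 + 864360) = (138512 + 3*I*√8165) - 340648/864405 = 119730124712/864405 + 3*I*√8165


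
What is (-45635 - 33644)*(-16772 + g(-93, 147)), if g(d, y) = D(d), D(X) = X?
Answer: 1337040335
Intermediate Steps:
g(d, y) = d
(-45635 - 33644)*(-16772 + g(-93, 147)) = (-45635 - 33644)*(-16772 - 93) = -79279*(-16865) = 1337040335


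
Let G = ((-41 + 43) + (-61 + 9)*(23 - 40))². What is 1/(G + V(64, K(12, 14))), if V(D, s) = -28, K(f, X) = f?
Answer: 1/784968 ≈ 1.2739e-6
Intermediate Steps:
G = 784996 (G = (2 - 52*(-17))² = (2 + 884)² = 886² = 784996)
1/(G + V(64, K(12, 14))) = 1/(784996 - 28) = 1/784968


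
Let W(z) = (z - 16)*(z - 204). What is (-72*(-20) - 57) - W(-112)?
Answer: -39065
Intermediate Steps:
W(z) = (-204 + z)*(-16 + z) (W(z) = (-16 + z)*(-204 + z) = (-204 + z)*(-16 + z))
(-72*(-20) - 57) - W(-112) = (-72*(-20) - 57) - (3264 + (-112)**2 - 220*(-112)) = (1440 - 57) - (3264 + 12544 + 24640) = 1383 - 1*40448 = 1383 - 40448 = -39065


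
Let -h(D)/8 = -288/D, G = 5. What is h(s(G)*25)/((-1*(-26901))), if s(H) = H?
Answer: 256/373625 ≈ 0.00068518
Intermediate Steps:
h(D) = 2304/D (h(D) = -(-2304)/D = 2304/D)
h(s(G)*25)/((-1*(-26901))) = (2304/((5*25)))/((-1*(-26901))) = (2304/125)/26901 = (2304*(1/125))*(1/26901) = (2304/125)*(1/26901) = 256/373625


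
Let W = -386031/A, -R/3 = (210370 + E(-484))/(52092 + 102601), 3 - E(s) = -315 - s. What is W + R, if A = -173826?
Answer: -16633489343/8963221806 ≈ -1.8557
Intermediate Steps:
E(s) = 318 + s (E(s) = 3 - (-315 - s) = 3 + (315 + s) = 318 + s)
R = -630612/154693 (R = -3*(210370 + (318 - 484))/(52092 + 102601) = -3*(210370 - 166)/154693 = -630612/154693 ≈ -4.0765)
W = 128677/57942 (W = -386031/(-173826) = -386031*(-1/173826) = 128677/57942 ≈ 2.2208)
W + R = 128677/57942 - 630612/154693 = -16633489343/8963221806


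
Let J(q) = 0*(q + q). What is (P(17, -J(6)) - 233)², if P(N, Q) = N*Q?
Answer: 54289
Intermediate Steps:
J(q) = 0 (J(q) = 0*(2*q) = 0)
(P(17, -J(6)) - 233)² = (17*(-1*0) - 233)² = (17*0 - 233)² = (0 - 233)² = (-233)² = 54289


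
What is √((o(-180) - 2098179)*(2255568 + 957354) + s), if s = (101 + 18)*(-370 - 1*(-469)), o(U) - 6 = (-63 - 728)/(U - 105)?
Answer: I*√60839846793676895/95 ≈ 2.5964e+6*I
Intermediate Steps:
o(U) = 6 - 791/(-105 + U) (o(U) = 6 + (-63 - 728)/(U - 105) = 6 - 791/(-105 + U))
s = 11781 (s = 119*(-370 + 469) = 119*99 = 11781)
√((o(-180) - 2098179)*(2255568 + 957354) + s) = √(((-1421 + 6*(-180))/(-105 - 180) - 2098179)*(2255568 + 957354) + 11781) = √(((-1421 - 1080)/(-285) - 2098179)*3212922 + 11781) = √((-1/285*(-2501) - 2098179)*3212922 + 11781) = √((2501/285 - 2098179)*3212922 + 11781) = √(-597978514/285*3212922 + 11781) = √(-640419441052636/95 + 11781) = √(-640419439933441/95) = I*√60839846793676895/95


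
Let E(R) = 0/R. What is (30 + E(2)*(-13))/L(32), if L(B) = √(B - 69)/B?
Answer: -960*I*√37/37 ≈ -157.82*I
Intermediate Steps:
L(B) = √(-69 + B)/B
E(R) = 0
(30 + E(2)*(-13))/L(32) = (30 + 0*(-13))/((√(-69 + 32)/32)) = (30 + 0)/((√(-37)/32)) = 30/(((I*√37)/32)) = 30/((I*√37/32)) = 30*(-32*I*√37/37) = -960*I*√37/37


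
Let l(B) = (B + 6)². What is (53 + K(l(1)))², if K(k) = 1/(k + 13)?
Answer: 10804369/3844 ≈ 2810.7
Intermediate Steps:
l(B) = (6 + B)²
K(k) = 1/(13 + k)
(53 + K(l(1)))² = (53 + 1/(13 + (6 + 1)²))² = (53 + 1/(13 + 7²))² = (53 + 1/(13 + 49))² = (53 + 1/62)² = (3287/62)² = 10804369/3844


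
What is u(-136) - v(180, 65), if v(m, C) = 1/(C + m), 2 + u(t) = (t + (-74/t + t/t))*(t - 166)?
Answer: 338228591/8330 ≈ 40604.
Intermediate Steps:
u(t) = -2 + (-166 + t)*(1 + t - 74/t) (u(t) = -2 + (t + (-74/t + t/t))*(t - 166) = -2 + (t + (-74/t + 1))*(-166 + t) = -2 + (t + (1 - 74/t))*(-166 + t) = -2 + (1 + t - 74/t)*(-166 + t) = -2 + (-166 + t)*(1 + t - 74/t))
u(-136) - v(180, 65) = (-242 + (-136)**2 - 165*(-136) + 12284/(-136)) - 1/(65 + 180) = (-242 + 18496 + 22440 + 12284*(-1/136)) - 1/245 = (-242 + 18496 + 22440 - 3071/34) - 1*1/245 = 1380525/34 - 1/245 = 338228591/8330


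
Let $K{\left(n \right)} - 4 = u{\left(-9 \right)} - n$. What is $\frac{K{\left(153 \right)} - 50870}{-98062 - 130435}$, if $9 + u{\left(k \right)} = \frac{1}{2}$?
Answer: $\frac{102055}{456994} \approx 0.22332$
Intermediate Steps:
$u{\left(k \right)} = - \frac{17}{2}$ ($u{\left(k \right)} = -9 + \frac{1}{2} = - \frac{17}{2}$)
$K{\left(n \right)} = - \frac{9}{2} - n$ ($K{\left(n \right)} = 4 - \left(\frac{17}{2} + n\right) = - \frac{9}{2} - n$)
$\frac{K{\left(153 \right)} - 50870}{-98062 - 130435} = \frac{\left(- \frac{9}{2} - 153\right) - 50870}{-98062 - 130435} = \frac{\left(- \frac{9}{2} - 153\right) - 50870}{-228497} = \left(- \frac{315}{2} - 50870\right) \left(- \frac{1}{228497}\right) = \left(- \frac{102055}{2}\right) \left(- \frac{1}{228497}\right) = \frac{102055}{456994}$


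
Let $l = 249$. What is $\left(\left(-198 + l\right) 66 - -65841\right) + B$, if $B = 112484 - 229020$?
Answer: $-47329$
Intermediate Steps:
$B = -116536$ ($B = 112484 - 229020 = -116536$)
$\left(\left(-198 + l\right) 66 - -65841\right) + B = \left(\left(-198 + 249\right) 66 - -65841\right) - 116536 = \left(51 \cdot 66 + 65841\right) - 116536 = \left(3366 + 65841\right) - 116536 = 69207 - 116536 = -47329$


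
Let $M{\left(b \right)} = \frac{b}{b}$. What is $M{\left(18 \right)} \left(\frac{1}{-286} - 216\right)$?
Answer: $- \frac{61777}{286} \approx -216.0$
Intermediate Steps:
$M{\left(b \right)} = 1$
$M{\left(18 \right)} \left(\frac{1}{-286} - 216\right) = 1 \left(\frac{1}{-286} - 216\right) = 1 \left(- \frac{1}{286} - 216\right) = 1 \left(- \frac{61777}{286}\right) = - \frac{61777}{286}$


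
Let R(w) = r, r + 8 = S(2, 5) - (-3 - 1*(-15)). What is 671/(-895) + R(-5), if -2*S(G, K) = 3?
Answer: -39827/1790 ≈ -22.250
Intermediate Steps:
S(G, K) = -3/2 (S(G, K) = -1/2*3 = -3/2)
r = -43/2 (r = -8 + (-3/2 - (-3 - 1*(-15))) = -8 + (-3/2 - (-3 + 15)) = -8 + (-3/2 - 1*12) = -8 + (-3/2 - 12) = -8 - 27/2 = -43/2 ≈ -21.500)
R(w) = -43/2
671/(-895) + R(-5) = 671/(-895) - 43/2 = 671*(-1/895) - 43/2 = -671/895 - 43/2 = -39827/1790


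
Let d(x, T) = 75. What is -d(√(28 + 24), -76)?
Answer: -75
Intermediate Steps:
-d(√(28 + 24), -76) = -1*75 = -75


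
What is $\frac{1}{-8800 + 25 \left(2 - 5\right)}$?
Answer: $- \frac{1}{8875} \approx -0.00011268$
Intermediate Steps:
$\frac{1}{-8800 + 25 \left(2 - 5\right)} = \frac{1}{-8800 + 25 \left(-3\right)} = \frac{1}{-8800 - 75} = \frac{1}{-8875} = - \frac{1}{8875}$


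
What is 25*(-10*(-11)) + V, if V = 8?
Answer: 2758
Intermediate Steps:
25*(-10*(-11)) + V = 25*(-10*(-11)) + 8 = 25*110 + 8 = 2750 + 8 = 2758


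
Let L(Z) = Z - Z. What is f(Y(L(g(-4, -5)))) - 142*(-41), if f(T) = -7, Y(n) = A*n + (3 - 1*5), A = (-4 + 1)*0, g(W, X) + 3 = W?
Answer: 5815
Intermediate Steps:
g(W, X) = -3 + W
A = 0 (A = -3*0 = 0)
L(Z) = 0
Y(n) = -2 (Y(n) = 0*n + (3 - 1*5) = 0 + (3 - 5) = 0 - 2 = -2)
f(Y(L(g(-4, -5)))) - 142*(-41) = -7 - 142*(-41) = -7 + 5822 = 5815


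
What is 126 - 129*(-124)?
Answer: 16122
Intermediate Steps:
126 - 129*(-124) = 126 + 15996 = 16122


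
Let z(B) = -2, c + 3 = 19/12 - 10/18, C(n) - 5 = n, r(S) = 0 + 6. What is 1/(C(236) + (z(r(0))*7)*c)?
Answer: 18/4835 ≈ 0.0037229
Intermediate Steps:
r(S) = 6
C(n) = 5 + n
c = -71/36 (c = -3 + (19/12 - 10/18) = -3 + (19*(1/12) - 10*1/18) = -3 + (19/12 - 5/9) = -3 + 37/36 = -71/36 ≈ -1.9722)
1/(C(236) + (z(r(0))*7)*c) = 1/((5 + 236) - 2*7*(-71/36)) = 1/(241 - 14*(-71/36)) = 1/(241 + 497/18) = 1/(4835/18) = 18/4835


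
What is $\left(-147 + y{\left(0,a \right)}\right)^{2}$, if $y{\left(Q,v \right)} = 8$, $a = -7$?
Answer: $19321$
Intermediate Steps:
$\left(-147 + y{\left(0,a \right)}\right)^{2} = \left(-147 + 8\right)^{2} = \left(-139\right)^{2} = 19321$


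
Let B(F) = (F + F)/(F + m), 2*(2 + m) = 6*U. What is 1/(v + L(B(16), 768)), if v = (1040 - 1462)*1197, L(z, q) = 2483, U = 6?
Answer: -1/502651 ≈ -1.9895e-6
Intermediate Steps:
m = 16 (m = -2 + (6*6)/2 = -2 + (1/2)*36 = -2 + 18 = 16)
B(F) = 2*F/(16 + F) (B(F) = (F + F)/(F + 16) = (2*F)/(16 + F) = 2*F/(16 + F))
v = -505134 (v = -422*1197 = -505134)
1/(v + L(B(16), 768)) = 1/(-505134 + 2483) = 1/(-502651) = -1/502651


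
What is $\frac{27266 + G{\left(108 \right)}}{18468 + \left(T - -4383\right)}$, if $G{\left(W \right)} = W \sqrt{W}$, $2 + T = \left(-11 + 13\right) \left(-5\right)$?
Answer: $\frac{27266}{22839} + \frac{216 \sqrt{3}}{7613} \approx 1.243$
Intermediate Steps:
$T = -12$ ($T = -2 + \left(-11 + 13\right) \left(-5\right) = -2 + 2 \left(-5\right) = -2 - 10 = -12$)
$G{\left(W \right)} = W^{\frac{3}{2}}$
$\frac{27266 + G{\left(108 \right)}}{18468 + \left(T - -4383\right)} = \frac{27266 + 108^{\frac{3}{2}}}{18468 - -4371} = \frac{27266 + 648 \sqrt{3}}{18468 + \left(-12 + 4383\right)} = \frac{27266 + 648 \sqrt{3}}{18468 + 4371} = \frac{27266 + 648 \sqrt{3}}{22839} = \left(27266 + 648 \sqrt{3}\right) \frac{1}{22839} = \frac{27266}{22839} + \frac{216 \sqrt{3}}{7613}$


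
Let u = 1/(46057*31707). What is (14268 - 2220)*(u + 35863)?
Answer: 210325107234552608/486776433 ≈ 4.3208e+8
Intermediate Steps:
u = 1/1460329299 (u = (1/46057)*(1/31707) = 1/1460329299 ≈ 6.8478e-10)
(14268 - 2220)*(u + 35863) = (14268 - 2220)*(1/1460329299 + 35863) = 12048*(52371789650038/1460329299) = 210325107234552608/486776433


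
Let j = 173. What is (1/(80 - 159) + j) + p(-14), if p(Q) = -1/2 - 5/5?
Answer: 27095/158 ≈ 171.49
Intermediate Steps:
p(Q) = -3/2 (p(Q) = -1*1/2 - 5*1/5 = -1/2 - 1 = -3/2)
(1/(80 - 159) + j) + p(-14) = (1/(80 - 159) + 173) - 3/2 = (1/(-79) + 173) - 3/2 = (-1/79 + 173) - 3/2 = 13666/79 - 3/2 = 27095/158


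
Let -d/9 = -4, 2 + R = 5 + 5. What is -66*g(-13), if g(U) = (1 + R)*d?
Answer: -21384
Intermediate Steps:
R = 8 (R = -2 + (5 + 5) = -2 + 10 = 8)
d = 36 (d = -9*(-4) = 36)
g(U) = 324 (g(U) = (1 + 8)*36 = 9*36 = 324)
-66*g(-13) = -66*324 = -21384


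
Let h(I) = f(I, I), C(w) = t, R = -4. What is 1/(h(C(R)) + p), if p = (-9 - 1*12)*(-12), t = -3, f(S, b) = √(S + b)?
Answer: 42/10585 - I*√6/63510 ≈ 0.0039679 - 3.8569e-5*I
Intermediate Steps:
C(w) = -3
h(I) = √2*√I (h(I) = √(I + I) = √(2*I) = √2*√I)
p = 252 (p = (-9 - 12)*(-12) = -21*(-12) = 252)
1/(h(C(R)) + p) = 1/(√2*√(-3) + 252) = 1/(√2*(I*√3) + 252) = 1/(I*√6 + 252) = 1/(252 + I*√6)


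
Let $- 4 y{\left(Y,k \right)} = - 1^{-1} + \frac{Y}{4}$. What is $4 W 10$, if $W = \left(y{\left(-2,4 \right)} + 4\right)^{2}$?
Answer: $\frac{6125}{8} \approx 765.63$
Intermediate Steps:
$y{\left(Y,k \right)} = \frac{1}{4} - \frac{Y}{16}$ ($y{\left(Y,k \right)} = - \frac{- 1^{-1} + \frac{Y}{4}}{4} = - \frac{\left(-1\right) 1 + Y \frac{1}{4}}{4} = - \frac{-1 + \frac{Y}{4}}{4} = \frac{1}{4} - \frac{Y}{16}$)
$W = \frac{1225}{64}$ ($W = \left(\left(\frac{1}{4} - - \frac{1}{8}\right) + 4\right)^{2} = \left(\left(\frac{1}{4} + \frac{1}{8}\right) + 4\right)^{2} = \left(\frac{3}{8} + 4\right)^{2} = \left(\frac{35}{8}\right)^{2} = \frac{1225}{64} \approx 19.141$)
$4 W 10 = 4 \cdot \frac{1225}{64} \cdot 10 = \frac{1225}{16} \cdot 10 = \frac{6125}{8}$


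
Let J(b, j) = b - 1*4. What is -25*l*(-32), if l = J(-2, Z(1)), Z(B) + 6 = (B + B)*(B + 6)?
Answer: -4800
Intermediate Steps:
Z(B) = -6 + 2*B*(6 + B) (Z(B) = -6 + (B + B)*(B + 6) = -6 + (2*B)*(6 + B) = -6 + 2*B*(6 + B))
J(b, j) = -4 + b (J(b, j) = b - 4 = -4 + b)
l = -6 (l = -4 - 2 = -6)
-25*l*(-32) = -25*(-6)*(-32) = 150*(-32) = -4800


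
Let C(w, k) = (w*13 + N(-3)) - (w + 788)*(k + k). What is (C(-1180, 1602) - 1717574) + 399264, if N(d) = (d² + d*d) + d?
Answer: -77667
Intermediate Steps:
N(d) = d + 2*d² (N(d) = (d² + d²) + d = 2*d² + d = d + 2*d²)
C(w, k) = 15 + 13*w - 2*k*(788 + w) (C(w, k) = (w*13 - 3*(1 + 2*(-3))) - (w + 788)*(k + k) = (13*w - 3*(1 - 6)) - (788 + w)*2*k = (13*w - 3*(-5)) - 2*k*(788 + w) = (13*w + 15) - 2*k*(788 + w) = (15 + 13*w) - 2*k*(788 + w) = 15 + 13*w - 2*k*(788 + w))
(C(-1180, 1602) - 1717574) + 399264 = ((15 - 1576*1602 + 13*(-1180) - 2*1602*(-1180)) - 1717574) + 399264 = ((15 - 2524752 - 15340 + 3780720) - 1717574) + 399264 = (1240643 - 1717574) + 399264 = -476931 + 399264 = -77667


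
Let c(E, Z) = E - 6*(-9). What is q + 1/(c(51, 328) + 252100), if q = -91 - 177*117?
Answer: -5245863999/252205 ≈ -20800.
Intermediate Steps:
c(E, Z) = 54 + E (c(E, Z) = E + 54 = 54 + E)
q = -20800 (q = -91 - 20709 = -20800)
q + 1/(c(51, 328) + 252100) = -20800 + 1/((54 + 51) + 252100) = -20800 + 1/(105 + 252100) = -20800 + 1/252205 = -5245863999/252205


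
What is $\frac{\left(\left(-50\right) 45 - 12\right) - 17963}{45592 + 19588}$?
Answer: $- \frac{4045}{13036} \approx -0.31029$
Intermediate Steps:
$\frac{\left(\left(-50\right) 45 - 12\right) - 17963}{45592 + 19588} = \frac{\left(-2250 - 12\right) - 17963}{65180} = \left(-2262 - 17963\right) \frac{1}{65180} = \left(-20225\right) \frac{1}{65180} = - \frac{4045}{13036}$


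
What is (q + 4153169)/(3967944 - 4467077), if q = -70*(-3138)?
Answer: -4372829/499133 ≈ -8.7608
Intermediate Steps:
q = 219660
(q + 4153169)/(3967944 - 4467077) = (219660 + 4153169)/(3967944 - 4467077) = 4372829/(-499133) = 4372829*(-1/499133) = -4372829/499133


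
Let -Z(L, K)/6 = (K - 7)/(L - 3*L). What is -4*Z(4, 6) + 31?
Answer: 34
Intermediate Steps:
Z(L, K) = 3*(-7 + K)/L (Z(L, K) = -6*(K - 7)/(L - 3*L) = -6*(-7 + K)/((-2*L)) = -6*(-7 + K)*(-1/(2*L)) = -(-3)*(-7 + K)/L = 3*(-7 + K)/L)
-4*Z(4, 6) + 31 = -12*(-7 + 6)/4 + 31 = -12*(-1)/4 + 31 = -4*(-¾) + 31 = 3 + 31 = 34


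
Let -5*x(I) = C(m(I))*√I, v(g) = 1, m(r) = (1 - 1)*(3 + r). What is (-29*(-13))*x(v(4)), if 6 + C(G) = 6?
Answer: 0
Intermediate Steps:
m(r) = 0 (m(r) = 0*(3 + r) = 0)
C(G) = 0 (C(G) = -6 + 6 = 0)
x(I) = 0 (x(I) = -0*√I = -⅕*0 = 0)
(-29*(-13))*x(v(4)) = -29*(-13)*0 = 377*0 = 0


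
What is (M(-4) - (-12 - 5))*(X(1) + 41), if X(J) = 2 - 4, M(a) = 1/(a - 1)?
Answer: 3276/5 ≈ 655.20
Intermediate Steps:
M(a) = 1/(-1 + a)
X(J) = -2
(M(-4) - (-12 - 5))*(X(1) + 41) = (1/(-1 - 4) - (-12 - 5))*(-2 + 41) = (1/(-5) - 1*(-17))*39 = (-⅕ + 17)*39 = (84/5)*39 = 3276/5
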